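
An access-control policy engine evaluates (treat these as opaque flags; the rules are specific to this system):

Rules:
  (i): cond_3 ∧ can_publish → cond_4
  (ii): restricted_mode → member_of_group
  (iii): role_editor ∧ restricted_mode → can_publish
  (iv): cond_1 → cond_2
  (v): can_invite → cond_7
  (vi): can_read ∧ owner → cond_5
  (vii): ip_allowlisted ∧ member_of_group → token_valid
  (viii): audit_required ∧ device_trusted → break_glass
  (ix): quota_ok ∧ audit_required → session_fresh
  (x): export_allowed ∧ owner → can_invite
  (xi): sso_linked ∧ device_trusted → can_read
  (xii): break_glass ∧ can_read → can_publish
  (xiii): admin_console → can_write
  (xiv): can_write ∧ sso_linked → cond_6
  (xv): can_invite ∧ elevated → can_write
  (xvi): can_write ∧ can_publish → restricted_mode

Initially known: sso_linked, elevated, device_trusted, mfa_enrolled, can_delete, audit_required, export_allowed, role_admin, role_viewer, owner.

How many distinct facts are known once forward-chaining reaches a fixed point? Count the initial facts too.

20

Round 1 — (viii), (x), (xi), derive break_glass, can_invite, can_read.
Round 2 — (v), (vi), (xii), (xv), derive cond_7, cond_5, can_publish, can_write.
Round 3 — (xiv), (xvi), derive cond_6, restricted_mode.
Round 4 — (ii), derive member_of_group.
Closure: {audit_required, break_glass, can_delete, can_invite, can_publish, can_read, can_write, cond_5, cond_6, cond_7, device_trusted, elevated, export_allowed, member_of_group, mfa_enrolled, owner, restricted_mode, role_admin, role_viewer, sso_linked} — 20 facts.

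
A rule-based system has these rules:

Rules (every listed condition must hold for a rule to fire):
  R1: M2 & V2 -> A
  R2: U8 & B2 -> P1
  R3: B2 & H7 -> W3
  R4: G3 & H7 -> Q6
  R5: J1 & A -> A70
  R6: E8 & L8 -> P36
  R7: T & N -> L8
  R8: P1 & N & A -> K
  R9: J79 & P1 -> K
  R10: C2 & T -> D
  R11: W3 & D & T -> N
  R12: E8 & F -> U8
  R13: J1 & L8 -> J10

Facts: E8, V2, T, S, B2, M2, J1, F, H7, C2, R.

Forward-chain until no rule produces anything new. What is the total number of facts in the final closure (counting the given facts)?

22

Round 1 — R1, R3, R10, R12, derive A, W3, D, U8.
Round 2 — R2, R5, R11, derive P1, A70, N.
Round 3 — R7, R8, derive L8, K.
Round 4 — R6, R13, derive P36, J10.
Closure: {A, A70, B2, C2, D, E8, F, H7, J1, J10, K, L8, M2, N, P1, P36, R, S, T, U8, V2, W3} — 22 facts.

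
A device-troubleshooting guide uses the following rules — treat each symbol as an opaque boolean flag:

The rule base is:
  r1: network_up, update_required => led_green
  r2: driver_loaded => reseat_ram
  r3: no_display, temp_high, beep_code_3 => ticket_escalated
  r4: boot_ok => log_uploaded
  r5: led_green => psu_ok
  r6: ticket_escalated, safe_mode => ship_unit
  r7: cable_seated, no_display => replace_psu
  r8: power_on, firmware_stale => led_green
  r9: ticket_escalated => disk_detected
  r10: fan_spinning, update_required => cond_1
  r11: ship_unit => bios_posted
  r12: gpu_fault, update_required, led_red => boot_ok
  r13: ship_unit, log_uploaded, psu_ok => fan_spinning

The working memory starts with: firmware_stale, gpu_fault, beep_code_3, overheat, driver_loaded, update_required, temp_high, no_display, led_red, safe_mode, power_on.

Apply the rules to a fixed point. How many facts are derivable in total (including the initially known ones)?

22

Round 1 — r2, r3, r8, r12, derive reseat_ram, ticket_escalated, led_green, boot_ok.
Round 2 — r4, r5, r6, r9, derive log_uploaded, psu_ok, ship_unit, disk_detected.
Round 3 — r11, r13, derive bios_posted, fan_spinning.
Round 4 — r10, derive cond_1.
Closure: {beep_code_3, bios_posted, boot_ok, cond_1, disk_detected, driver_loaded, fan_spinning, firmware_stale, gpu_fault, led_green, led_red, log_uploaded, no_display, overheat, power_on, psu_ok, reseat_ram, safe_mode, ship_unit, temp_high, ticket_escalated, update_required} — 22 facts.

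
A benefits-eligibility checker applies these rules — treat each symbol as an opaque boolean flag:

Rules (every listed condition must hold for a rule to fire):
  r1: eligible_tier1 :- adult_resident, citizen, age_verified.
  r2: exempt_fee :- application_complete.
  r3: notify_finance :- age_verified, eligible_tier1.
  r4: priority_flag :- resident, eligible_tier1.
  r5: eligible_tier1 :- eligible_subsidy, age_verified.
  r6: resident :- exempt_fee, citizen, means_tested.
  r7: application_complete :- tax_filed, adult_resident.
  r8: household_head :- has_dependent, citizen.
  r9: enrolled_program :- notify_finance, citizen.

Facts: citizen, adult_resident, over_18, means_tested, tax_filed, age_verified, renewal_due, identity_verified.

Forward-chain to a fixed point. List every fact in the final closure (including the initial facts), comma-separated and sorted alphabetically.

[1] r1 [eligible_tier1 :- adult_resident, citizen, age_verified.]; r7 [application_complete :- tax_filed, adult_resident.]. ⇒ new: eligible_tier1, application_complete.
[2] r2 [exempt_fee :- application_complete.]; r3 [notify_finance :- age_verified, eligible_tier1.]. ⇒ new: exempt_fee, notify_finance.
[3] r6 [resident :- exempt_fee, citizen, means_tested.]; r9 [enrolled_program :- notify_finance, citizen.]. ⇒ new: resident, enrolled_program.
[4] r4 [priority_flag :- resident, eligible_tier1.]. ⇒ new: priority_flag.

adult_resident, age_verified, application_complete, citizen, eligible_tier1, enrolled_program, exempt_fee, identity_verified, means_tested, notify_finance, over_18, priority_flag, renewal_due, resident, tax_filed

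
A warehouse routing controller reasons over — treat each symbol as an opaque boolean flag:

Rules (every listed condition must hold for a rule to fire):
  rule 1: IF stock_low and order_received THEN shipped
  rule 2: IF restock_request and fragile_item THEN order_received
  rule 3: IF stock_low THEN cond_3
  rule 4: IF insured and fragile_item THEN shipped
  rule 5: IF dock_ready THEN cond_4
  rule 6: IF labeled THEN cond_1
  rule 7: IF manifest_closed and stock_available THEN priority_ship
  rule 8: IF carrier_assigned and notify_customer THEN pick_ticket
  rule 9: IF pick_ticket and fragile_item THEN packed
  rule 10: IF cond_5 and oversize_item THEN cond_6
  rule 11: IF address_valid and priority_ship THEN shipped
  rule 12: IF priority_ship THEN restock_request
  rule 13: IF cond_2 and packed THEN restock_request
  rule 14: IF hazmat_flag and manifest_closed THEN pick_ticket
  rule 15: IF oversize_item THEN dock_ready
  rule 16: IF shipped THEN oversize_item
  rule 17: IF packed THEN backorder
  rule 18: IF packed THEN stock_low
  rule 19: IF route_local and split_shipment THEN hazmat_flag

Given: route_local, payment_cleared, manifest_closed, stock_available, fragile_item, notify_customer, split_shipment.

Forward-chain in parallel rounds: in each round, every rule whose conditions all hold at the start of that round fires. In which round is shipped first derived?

5

Round 1: rule 7 [IF manifest_closed and stock_available THEN priority_ship]; rule 19 [IF route_local and split_shipment THEN hazmat_flag]. Adds priority_ship, hazmat_flag.
Round 2: rule 12 [IF priority_ship THEN restock_request]; rule 14 [IF hazmat_flag and manifest_closed THEN pick_ticket]. Adds restock_request, pick_ticket.
Round 3: rule 2 [IF restock_request and fragile_item THEN order_received]; rule 9 [IF pick_ticket and fragile_item THEN packed]. Adds order_received, packed.
Round 4: rule 17 [IF packed THEN backorder]; rule 18 [IF packed THEN stock_low]. Adds backorder, stock_low.
Round 5: rule 1 [IF stock_low and order_received THEN shipped]; rule 3 [IF stock_low THEN cond_3]. Adds shipped, cond_3.
shipped first appears in round 5.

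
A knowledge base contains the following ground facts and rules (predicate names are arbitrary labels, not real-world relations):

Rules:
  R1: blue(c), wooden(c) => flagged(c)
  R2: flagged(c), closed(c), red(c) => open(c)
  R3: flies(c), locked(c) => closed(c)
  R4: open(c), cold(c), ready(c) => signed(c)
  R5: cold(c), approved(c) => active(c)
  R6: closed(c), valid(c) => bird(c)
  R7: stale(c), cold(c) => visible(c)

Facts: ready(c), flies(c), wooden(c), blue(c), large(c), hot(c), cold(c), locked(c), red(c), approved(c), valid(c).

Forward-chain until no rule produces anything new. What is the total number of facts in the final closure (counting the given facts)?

17

Round 1 fires R1, R3, R5, giving flagged(c), closed(c), active(c).
Round 2 fires R2, R6, giving open(c), bird(c).
Round 3 fires R4, giving signed(c).
Closure: {active(c), approved(c), bird(c), blue(c), closed(c), cold(c), flagged(c), flies(c), hot(c), large(c), locked(c), open(c), ready(c), red(c), signed(c), valid(c), wooden(c)} — 17 facts.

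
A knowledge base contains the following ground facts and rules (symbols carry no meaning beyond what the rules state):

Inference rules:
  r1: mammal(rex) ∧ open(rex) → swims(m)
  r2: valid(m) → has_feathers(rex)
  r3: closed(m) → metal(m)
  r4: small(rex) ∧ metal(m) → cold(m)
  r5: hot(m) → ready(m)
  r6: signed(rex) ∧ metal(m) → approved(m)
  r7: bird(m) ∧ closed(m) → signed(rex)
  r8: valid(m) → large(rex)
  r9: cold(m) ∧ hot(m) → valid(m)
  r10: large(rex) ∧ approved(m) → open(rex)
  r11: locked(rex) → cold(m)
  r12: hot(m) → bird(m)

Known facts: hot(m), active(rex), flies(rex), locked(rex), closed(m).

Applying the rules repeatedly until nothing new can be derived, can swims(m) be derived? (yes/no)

no

Round 1 fires r3, r5, r11, r12, giving metal(m), ready(m), cold(m), bird(m).
Round 2 fires r7, r9, giving signed(rex), valid(m).
Round 3 fires r2, r6, r8, giving has_feathers(rex), approved(m), large(rex).
Round 4 fires r10, giving open(rex).
Fixed point reached. swims(m) is concluded only by r1; r1 needs mammal(rex) (never derived).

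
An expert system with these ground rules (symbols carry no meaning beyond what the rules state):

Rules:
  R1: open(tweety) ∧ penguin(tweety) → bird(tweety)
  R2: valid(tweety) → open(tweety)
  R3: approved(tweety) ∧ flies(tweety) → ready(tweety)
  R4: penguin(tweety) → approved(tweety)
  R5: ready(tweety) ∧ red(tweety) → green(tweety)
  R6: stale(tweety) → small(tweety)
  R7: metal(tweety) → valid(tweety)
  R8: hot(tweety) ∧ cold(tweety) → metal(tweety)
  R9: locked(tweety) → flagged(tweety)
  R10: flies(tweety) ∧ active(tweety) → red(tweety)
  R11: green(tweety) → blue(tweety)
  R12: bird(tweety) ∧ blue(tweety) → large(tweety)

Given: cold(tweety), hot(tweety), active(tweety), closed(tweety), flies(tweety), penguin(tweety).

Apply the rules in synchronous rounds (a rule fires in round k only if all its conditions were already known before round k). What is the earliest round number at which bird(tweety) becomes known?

4

[1] R4 [penguin(tweety) → approved(tweety)]; R8 [hot(tweety) ∧ cold(tweety) → metal(tweety)]; R10 [flies(tweety) ∧ active(tweety) → red(tweety)]. ⇒ new: approved(tweety), metal(tweety), red(tweety).
[2] R3 [approved(tweety) ∧ flies(tweety) → ready(tweety)]; R7 [metal(tweety) → valid(tweety)]. ⇒ new: ready(tweety), valid(tweety).
[3] R2 [valid(tweety) → open(tweety)]; R5 [ready(tweety) ∧ red(tweety) → green(tweety)]. ⇒ new: open(tweety), green(tweety).
[4] R1 [open(tweety) ∧ penguin(tweety) → bird(tweety)]; R11 [green(tweety) → blue(tweety)]. ⇒ new: bird(tweety), blue(tweety).
bird(tweety) first appears in round 4.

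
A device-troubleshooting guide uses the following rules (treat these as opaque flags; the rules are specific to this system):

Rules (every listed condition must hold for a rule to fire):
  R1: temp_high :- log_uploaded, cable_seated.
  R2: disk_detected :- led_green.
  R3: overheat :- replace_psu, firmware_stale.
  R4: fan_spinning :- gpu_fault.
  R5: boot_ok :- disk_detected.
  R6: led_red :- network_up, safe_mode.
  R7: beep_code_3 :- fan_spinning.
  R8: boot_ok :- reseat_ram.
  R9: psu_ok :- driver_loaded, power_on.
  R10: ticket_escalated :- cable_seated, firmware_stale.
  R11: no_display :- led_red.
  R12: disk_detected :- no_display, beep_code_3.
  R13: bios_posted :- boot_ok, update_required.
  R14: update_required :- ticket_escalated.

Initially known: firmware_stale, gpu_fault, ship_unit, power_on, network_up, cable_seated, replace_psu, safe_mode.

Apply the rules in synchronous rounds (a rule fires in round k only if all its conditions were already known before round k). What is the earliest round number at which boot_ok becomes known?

[1] R3 [overheat :- replace_psu, firmware_stale.]; R4 [fan_spinning :- gpu_fault.]; R6 [led_red :- network_up, safe_mode.]; R10 [ticket_escalated :- cable_seated, firmware_stale.]. ⇒ new: overheat, fan_spinning, led_red, ticket_escalated.
[2] R7 [beep_code_3 :- fan_spinning.]; R11 [no_display :- led_red.]; R14 [update_required :- ticket_escalated.]. ⇒ new: beep_code_3, no_display, update_required.
[3] R12 [disk_detected :- no_display, beep_code_3.]. ⇒ new: disk_detected.
[4] R5 [boot_ok :- disk_detected.]. ⇒ new: boot_ok.
boot_ok first appears in round 4.

4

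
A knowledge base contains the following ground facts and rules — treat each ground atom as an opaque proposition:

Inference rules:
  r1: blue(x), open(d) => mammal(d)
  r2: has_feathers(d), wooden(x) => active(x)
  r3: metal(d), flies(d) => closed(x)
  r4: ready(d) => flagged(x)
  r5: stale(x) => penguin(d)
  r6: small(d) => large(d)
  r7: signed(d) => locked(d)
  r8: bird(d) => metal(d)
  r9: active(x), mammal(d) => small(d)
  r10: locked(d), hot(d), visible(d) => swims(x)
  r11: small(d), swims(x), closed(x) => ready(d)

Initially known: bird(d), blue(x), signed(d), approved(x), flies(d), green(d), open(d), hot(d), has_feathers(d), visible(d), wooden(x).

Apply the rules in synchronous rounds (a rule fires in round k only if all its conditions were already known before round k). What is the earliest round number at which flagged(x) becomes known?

Round 1: r1 [blue(x), open(d) => mammal(d)]; r2 [has_feathers(d), wooden(x) => active(x)]; r7 [signed(d) => locked(d)]; r8 [bird(d) => metal(d)]. Adds mammal(d), active(x), locked(d), metal(d).
Round 2: r3 [metal(d), flies(d) => closed(x)]; r9 [active(x), mammal(d) => small(d)]; r10 [locked(d), hot(d), visible(d) => swims(x)]. Adds closed(x), small(d), swims(x).
Round 3: r6 [small(d) => large(d)]; r11 [small(d), swims(x), closed(x) => ready(d)]. Adds large(d), ready(d).
Round 4: r4 [ready(d) => flagged(x)]. Adds flagged(x).
flagged(x) first appears in round 4.

4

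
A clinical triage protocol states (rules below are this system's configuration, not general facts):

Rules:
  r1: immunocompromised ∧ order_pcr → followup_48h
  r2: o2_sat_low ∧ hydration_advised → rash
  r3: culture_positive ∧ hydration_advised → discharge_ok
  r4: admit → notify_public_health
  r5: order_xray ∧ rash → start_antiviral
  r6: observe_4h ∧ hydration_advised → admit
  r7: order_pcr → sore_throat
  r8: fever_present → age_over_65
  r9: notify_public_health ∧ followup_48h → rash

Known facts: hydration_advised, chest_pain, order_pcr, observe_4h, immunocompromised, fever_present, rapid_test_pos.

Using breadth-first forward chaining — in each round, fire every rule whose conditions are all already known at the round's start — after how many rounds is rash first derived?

3

Round 1 — r1, r6, r7, r8, derive followup_48h, admit, sore_throat, age_over_65.
Round 2 — r4, derive notify_public_health.
Round 3 — r9, derive rash.
rash first appears in round 3.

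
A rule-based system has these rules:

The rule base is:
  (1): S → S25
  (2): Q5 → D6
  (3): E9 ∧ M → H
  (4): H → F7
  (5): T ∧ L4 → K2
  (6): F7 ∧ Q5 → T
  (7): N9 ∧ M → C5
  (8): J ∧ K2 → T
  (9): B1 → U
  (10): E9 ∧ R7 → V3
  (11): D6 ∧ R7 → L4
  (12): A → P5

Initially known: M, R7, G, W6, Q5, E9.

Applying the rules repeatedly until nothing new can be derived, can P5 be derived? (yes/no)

no

[1] (2) [Q5 → D6]; (3) [E9 ∧ M → H]; (10) [E9 ∧ R7 → V3]. ⇒ new: D6, H, V3.
[2] (4) [H → F7]; (11) [D6 ∧ R7 → L4]. ⇒ new: F7, L4.
[3] (6) [F7 ∧ Q5 → T]. ⇒ new: T.
[4] (5) [T ∧ L4 → K2]. ⇒ new: K2.
Fixed point reached. P5 is concluded only by (12); (12) needs A (never derived).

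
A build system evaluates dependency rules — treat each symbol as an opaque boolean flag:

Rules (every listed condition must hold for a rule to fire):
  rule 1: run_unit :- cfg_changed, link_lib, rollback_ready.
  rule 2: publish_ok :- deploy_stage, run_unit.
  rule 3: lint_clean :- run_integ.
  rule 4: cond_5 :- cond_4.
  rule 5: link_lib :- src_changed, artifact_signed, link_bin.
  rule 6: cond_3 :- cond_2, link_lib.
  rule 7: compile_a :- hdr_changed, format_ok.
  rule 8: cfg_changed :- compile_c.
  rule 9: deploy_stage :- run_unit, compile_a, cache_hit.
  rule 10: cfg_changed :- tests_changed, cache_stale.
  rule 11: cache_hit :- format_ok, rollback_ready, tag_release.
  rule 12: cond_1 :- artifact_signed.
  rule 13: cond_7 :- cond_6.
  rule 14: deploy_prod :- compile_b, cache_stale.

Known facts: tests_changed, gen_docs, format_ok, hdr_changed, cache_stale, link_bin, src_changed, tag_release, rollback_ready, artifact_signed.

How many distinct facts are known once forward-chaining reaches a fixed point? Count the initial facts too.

Round 1: rule 5 [link_lib :- src_changed, artifact_signed, link_bin.]; rule 7 [compile_a :- hdr_changed, format_ok.]; rule 10 [cfg_changed :- tests_changed, cache_stale.]; rule 11 [cache_hit :- format_ok, rollback_ready, tag_release.]; rule 12 [cond_1 :- artifact_signed.]. New: link_lib, compile_a, cfg_changed, cache_hit, cond_1.
Round 2: rule 1 [run_unit :- cfg_changed, link_lib, rollback_ready.]. New: run_unit.
Round 3: rule 9 [deploy_stage :- run_unit, compile_a, cache_hit.]. New: deploy_stage.
Round 4: rule 2 [publish_ok :- deploy_stage, run_unit.]. New: publish_ok.
Closure: {artifact_signed, cache_hit, cache_stale, cfg_changed, compile_a, cond_1, deploy_stage, format_ok, gen_docs, hdr_changed, link_bin, link_lib, publish_ok, rollback_ready, run_unit, src_changed, tag_release, tests_changed} — 18 facts.

18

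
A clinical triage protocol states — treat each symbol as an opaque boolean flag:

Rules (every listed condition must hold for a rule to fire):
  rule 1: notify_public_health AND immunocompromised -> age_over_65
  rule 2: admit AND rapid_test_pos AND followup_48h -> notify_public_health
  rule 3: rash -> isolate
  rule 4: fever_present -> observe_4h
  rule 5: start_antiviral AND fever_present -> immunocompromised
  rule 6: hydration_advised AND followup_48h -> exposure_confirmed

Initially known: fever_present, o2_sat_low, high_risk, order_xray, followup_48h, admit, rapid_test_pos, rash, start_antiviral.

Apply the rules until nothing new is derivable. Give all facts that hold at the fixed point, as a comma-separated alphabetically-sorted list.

Round 1: rule 2 [admit AND rapid_test_pos AND followup_48h -> notify_public_health]; rule 3 [rash -> isolate]; rule 4 [fever_present -> observe_4h]; rule 5 [start_antiviral AND fever_present -> immunocompromised]. New: notify_public_health, isolate, observe_4h, immunocompromised.
Round 2: rule 1 [notify_public_health AND immunocompromised -> age_over_65]. New: age_over_65.

admit, age_over_65, fever_present, followup_48h, high_risk, immunocompromised, isolate, notify_public_health, o2_sat_low, observe_4h, order_xray, rapid_test_pos, rash, start_antiviral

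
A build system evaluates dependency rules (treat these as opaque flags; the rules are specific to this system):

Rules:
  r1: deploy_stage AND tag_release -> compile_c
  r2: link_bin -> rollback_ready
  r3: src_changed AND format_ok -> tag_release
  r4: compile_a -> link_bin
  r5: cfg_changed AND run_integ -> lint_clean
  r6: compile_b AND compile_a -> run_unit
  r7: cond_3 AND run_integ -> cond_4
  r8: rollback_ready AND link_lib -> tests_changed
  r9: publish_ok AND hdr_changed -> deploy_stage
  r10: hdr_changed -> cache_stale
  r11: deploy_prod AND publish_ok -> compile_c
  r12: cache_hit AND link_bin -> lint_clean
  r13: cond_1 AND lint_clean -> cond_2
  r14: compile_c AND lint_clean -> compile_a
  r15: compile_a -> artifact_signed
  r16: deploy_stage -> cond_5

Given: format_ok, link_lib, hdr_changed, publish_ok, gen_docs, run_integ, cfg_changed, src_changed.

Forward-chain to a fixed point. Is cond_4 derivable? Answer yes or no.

no

Round 1 — r3, r5, r9, r10, derive tag_release, lint_clean, deploy_stage, cache_stale.
Round 2 — r1, r16, derive compile_c, cond_5.
Round 3 — r14, derive compile_a.
Round 4 — r4, r15, derive link_bin, artifact_signed.
Round 5 — r2, derive rollback_ready.
Round 6 — r8, derive tests_changed.
Fixed point reached. cond_4 is concluded only by r7; r7 needs cond_3 (never derived).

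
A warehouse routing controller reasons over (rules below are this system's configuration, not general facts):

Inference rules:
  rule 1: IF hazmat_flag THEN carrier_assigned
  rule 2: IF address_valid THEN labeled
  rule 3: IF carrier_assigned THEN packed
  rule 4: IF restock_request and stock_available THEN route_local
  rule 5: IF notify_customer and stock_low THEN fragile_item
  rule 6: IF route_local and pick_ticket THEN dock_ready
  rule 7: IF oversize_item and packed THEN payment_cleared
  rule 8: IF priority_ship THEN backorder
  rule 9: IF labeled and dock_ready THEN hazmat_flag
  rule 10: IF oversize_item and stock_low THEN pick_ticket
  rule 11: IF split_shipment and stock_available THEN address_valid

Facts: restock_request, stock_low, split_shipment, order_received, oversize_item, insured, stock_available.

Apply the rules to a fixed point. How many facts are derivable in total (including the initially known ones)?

16

Round 1 fires rule 4, rule 10, rule 11, giving route_local, pick_ticket, address_valid.
Round 2 fires rule 2, rule 6, giving labeled, dock_ready.
Round 3 fires rule 9, giving hazmat_flag.
Round 4 fires rule 1, giving carrier_assigned.
Round 5 fires rule 3, giving packed.
Round 6 fires rule 7, giving payment_cleared.
Closure: {address_valid, carrier_assigned, dock_ready, hazmat_flag, insured, labeled, order_received, oversize_item, packed, payment_cleared, pick_ticket, restock_request, route_local, split_shipment, stock_available, stock_low} — 16 facts.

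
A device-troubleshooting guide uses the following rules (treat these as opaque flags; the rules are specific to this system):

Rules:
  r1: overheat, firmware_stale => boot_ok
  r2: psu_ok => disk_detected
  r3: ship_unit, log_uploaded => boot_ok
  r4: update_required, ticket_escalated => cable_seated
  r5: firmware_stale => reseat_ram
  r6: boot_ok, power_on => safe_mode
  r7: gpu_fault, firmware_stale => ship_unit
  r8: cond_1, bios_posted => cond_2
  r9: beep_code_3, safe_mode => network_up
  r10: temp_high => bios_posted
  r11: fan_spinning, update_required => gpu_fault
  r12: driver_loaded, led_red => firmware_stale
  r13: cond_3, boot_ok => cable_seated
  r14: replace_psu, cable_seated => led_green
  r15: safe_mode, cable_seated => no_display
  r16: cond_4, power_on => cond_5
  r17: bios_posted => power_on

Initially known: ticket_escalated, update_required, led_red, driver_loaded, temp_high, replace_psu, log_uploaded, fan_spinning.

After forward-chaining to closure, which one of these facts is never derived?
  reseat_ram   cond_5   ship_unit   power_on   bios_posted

[1] r4 [update_required, ticket_escalated => cable_seated]; r10 [temp_high => bios_posted]; r11 [fan_spinning, update_required => gpu_fault]; r12 [driver_loaded, led_red => firmware_stale]. ⇒ new: cable_seated, bios_posted, gpu_fault, firmware_stale.
[2] r5 [firmware_stale => reseat_ram]; r7 [gpu_fault, firmware_stale => ship_unit]; r14 [replace_psu, cable_seated => led_green]; r17 [bios_posted => power_on]. ⇒ new: reseat_ram, ship_unit, led_green, power_on.
[3] r3 [ship_unit, log_uploaded => boot_ok]. ⇒ new: boot_ok.
[4] r6 [boot_ok, power_on => safe_mode]. ⇒ new: safe_mode.
[5] r15 [safe_mode, cable_seated => no_display]. ⇒ new: no_display.
Derived: ship_unit (round 2), reseat_ram (round 2), bios_posted (round 1), power_on (round 2). cond_5 never appears in any round.

cond_5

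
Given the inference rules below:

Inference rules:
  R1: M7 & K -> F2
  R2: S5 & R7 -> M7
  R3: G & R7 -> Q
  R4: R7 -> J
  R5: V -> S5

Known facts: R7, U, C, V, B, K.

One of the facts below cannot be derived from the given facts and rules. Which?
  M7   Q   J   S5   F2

Q

Round 1 fires R4, R5, giving J, S5.
Round 2 fires R2, giving M7.
Round 3 fires R1, giving F2.
Derived: S5 (round 1), J (round 1), M7 (round 2), F2 (round 3). Q never appears in any round.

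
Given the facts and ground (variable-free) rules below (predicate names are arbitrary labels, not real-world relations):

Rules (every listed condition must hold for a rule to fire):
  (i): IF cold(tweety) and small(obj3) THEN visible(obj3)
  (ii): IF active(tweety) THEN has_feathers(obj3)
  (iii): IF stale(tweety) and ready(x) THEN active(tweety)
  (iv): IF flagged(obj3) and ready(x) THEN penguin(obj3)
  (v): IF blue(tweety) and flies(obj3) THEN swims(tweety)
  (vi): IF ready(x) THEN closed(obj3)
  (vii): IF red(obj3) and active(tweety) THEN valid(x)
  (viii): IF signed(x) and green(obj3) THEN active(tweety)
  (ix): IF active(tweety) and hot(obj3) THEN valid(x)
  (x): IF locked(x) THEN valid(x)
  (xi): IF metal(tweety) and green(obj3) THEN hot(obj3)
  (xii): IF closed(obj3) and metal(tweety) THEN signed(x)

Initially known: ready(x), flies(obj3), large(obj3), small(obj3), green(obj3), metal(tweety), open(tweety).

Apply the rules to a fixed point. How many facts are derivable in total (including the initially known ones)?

Round 1 fires (vi), (xi), giving closed(obj3), hot(obj3).
Round 2 fires (xii), giving signed(x).
Round 3 fires (viii), giving active(tweety).
Round 4 fires (ii), (ix), giving has_feathers(obj3), valid(x).
Closure: {active(tweety), closed(obj3), flies(obj3), green(obj3), has_feathers(obj3), hot(obj3), large(obj3), metal(tweety), open(tweety), ready(x), signed(x), small(obj3), valid(x)} — 13 facts.

13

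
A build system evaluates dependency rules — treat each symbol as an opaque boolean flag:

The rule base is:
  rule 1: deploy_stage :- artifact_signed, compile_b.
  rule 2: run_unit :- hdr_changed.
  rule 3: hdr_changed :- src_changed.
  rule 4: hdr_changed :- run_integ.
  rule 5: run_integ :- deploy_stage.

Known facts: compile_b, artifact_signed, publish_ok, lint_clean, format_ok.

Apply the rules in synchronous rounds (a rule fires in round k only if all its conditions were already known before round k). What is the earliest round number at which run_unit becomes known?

Round 1 — rule 1, derive deploy_stage.
Round 2 — rule 5, derive run_integ.
Round 3 — rule 4, derive hdr_changed.
Round 4 — rule 2, derive run_unit.
run_unit first appears in round 4.

4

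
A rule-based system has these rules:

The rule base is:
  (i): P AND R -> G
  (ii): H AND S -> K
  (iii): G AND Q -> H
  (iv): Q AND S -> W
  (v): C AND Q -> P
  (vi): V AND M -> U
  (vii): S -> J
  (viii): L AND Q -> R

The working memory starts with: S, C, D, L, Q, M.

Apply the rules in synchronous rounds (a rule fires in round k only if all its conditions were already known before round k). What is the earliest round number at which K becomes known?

4

[1] (iv) [Q AND S -> W]; (v) [C AND Q -> P]; (vii) [S -> J]; (viii) [L AND Q -> R]. ⇒ new: W, P, J, R.
[2] (i) [P AND R -> G]. ⇒ new: G.
[3] (iii) [G AND Q -> H]. ⇒ new: H.
[4] (ii) [H AND S -> K]. ⇒ new: K.
K first appears in round 4.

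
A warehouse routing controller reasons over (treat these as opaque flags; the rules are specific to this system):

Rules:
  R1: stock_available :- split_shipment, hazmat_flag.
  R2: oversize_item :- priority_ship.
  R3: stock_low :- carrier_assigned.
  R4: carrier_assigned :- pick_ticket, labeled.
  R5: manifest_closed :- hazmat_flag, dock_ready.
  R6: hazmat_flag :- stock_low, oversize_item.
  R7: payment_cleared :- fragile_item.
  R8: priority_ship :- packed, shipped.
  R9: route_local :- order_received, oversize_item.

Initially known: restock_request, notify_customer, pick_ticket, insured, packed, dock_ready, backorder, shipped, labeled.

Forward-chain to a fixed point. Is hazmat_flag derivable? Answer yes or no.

[1] R4 [carrier_assigned :- pick_ticket, labeled.]; R8 [priority_ship :- packed, shipped.]. ⇒ new: carrier_assigned, priority_ship.
[2] R2 [oversize_item :- priority_ship.]; R3 [stock_low :- carrier_assigned.]. ⇒ new: oversize_item, stock_low.
[3] R6 [hazmat_flag :- stock_low, oversize_item.]. ⇒ new: hazmat_flag.
[4] R5 [manifest_closed :- hazmat_flag, dock_ready.]. ⇒ new: manifest_closed.
hazmat_flag appears in round 3, so it is derivable.

yes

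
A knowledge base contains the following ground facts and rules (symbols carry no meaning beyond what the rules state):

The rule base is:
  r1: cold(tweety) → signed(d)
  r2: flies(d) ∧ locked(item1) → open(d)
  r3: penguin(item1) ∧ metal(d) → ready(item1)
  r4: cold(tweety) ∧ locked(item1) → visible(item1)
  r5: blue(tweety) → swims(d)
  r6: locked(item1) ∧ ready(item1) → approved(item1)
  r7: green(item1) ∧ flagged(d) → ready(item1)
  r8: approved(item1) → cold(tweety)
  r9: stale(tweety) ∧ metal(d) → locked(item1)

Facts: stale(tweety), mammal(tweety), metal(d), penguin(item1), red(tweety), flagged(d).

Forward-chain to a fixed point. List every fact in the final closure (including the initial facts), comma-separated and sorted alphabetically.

Round 1: r3 [penguin(item1) ∧ metal(d) → ready(item1)]; r9 [stale(tweety) ∧ metal(d) → locked(item1)]. Adds ready(item1), locked(item1).
Round 2: r6 [locked(item1) ∧ ready(item1) → approved(item1)]. Adds approved(item1).
Round 3: r8 [approved(item1) → cold(tweety)]. Adds cold(tweety).
Round 4: r1 [cold(tweety) → signed(d)]; r4 [cold(tweety) ∧ locked(item1) → visible(item1)]. Adds signed(d), visible(item1).

approved(item1), cold(tweety), flagged(d), locked(item1), mammal(tweety), metal(d), penguin(item1), ready(item1), red(tweety), signed(d), stale(tweety), visible(item1)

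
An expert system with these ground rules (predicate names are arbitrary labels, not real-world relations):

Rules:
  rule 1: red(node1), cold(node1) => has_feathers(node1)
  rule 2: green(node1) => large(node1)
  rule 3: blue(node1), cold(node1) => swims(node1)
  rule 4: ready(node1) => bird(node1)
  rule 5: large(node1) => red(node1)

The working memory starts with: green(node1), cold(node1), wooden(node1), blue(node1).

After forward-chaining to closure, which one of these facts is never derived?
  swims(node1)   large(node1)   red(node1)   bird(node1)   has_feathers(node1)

Round 1 — rule 2, rule 3, derive large(node1), swims(node1).
Round 2 — rule 5, derive red(node1).
Round 3 — rule 1, derive has_feathers(node1).
Derived: red(node1) (round 2), swims(node1) (round 1), large(node1) (round 1), has_feathers(node1) (round 3). bird(node1) never appears in any round.

bird(node1)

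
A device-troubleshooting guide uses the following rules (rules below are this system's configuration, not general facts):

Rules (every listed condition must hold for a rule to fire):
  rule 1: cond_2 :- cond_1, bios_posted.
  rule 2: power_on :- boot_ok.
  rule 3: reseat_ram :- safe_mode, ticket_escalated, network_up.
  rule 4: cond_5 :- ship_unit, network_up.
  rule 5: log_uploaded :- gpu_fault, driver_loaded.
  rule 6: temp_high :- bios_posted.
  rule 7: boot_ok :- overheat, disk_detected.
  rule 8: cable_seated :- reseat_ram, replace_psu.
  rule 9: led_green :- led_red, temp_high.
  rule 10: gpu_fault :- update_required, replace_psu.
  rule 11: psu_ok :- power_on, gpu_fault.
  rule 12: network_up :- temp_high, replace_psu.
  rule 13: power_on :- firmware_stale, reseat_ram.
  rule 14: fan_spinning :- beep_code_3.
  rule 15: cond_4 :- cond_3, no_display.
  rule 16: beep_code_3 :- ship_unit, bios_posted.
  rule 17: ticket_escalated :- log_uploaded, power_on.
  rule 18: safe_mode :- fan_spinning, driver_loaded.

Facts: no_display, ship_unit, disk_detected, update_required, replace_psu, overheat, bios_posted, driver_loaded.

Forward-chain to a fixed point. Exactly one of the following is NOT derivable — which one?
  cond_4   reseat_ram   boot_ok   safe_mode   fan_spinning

cond_4

[1] rule 6 [temp_high :- bios_posted.]; rule 7 [boot_ok :- overheat, disk_detected.]; rule 10 [gpu_fault :- update_required, replace_psu.]; rule 16 [beep_code_3 :- ship_unit, bios_posted.]. ⇒ new: temp_high, boot_ok, gpu_fault, beep_code_3.
[2] rule 2 [power_on :- boot_ok.]; rule 5 [log_uploaded :- gpu_fault, driver_loaded.]; rule 12 [network_up :- temp_high, replace_psu.]; rule 14 [fan_spinning :- beep_code_3.]. ⇒ new: power_on, log_uploaded, network_up, fan_spinning.
[3] rule 4 [cond_5 :- ship_unit, network_up.]; rule 11 [psu_ok :- power_on, gpu_fault.]; rule 17 [ticket_escalated :- log_uploaded, power_on.]; rule 18 [safe_mode :- fan_spinning, driver_loaded.]. ⇒ new: cond_5, psu_ok, ticket_escalated, safe_mode.
[4] rule 3 [reseat_ram :- safe_mode, ticket_escalated, network_up.]. ⇒ new: reseat_ram.
[5] rule 8 [cable_seated :- reseat_ram, replace_psu.]. ⇒ new: cable_seated.
Derived: boot_ok (round 1), reseat_ram (round 4), fan_spinning (round 2), safe_mode (round 3). cond_4 never appears in any round.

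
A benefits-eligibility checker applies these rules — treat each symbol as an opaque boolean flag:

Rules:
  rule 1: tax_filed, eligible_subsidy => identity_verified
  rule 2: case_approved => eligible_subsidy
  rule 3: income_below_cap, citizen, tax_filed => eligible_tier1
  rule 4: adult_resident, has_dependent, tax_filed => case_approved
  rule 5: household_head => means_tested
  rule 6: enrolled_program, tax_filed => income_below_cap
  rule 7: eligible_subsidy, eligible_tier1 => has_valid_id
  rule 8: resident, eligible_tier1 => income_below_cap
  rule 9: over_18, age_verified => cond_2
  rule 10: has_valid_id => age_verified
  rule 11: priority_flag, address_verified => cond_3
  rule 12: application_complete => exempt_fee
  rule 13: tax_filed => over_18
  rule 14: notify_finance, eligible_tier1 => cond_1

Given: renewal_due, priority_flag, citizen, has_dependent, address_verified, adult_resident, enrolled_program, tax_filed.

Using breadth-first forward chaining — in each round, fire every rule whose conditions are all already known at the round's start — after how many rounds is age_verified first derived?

4

Round 1 fires rule 4, rule 6, rule 11, rule 13, giving case_approved, income_below_cap, cond_3, over_18.
Round 2 fires rule 2, rule 3, giving eligible_subsidy, eligible_tier1.
Round 3 fires rule 1, rule 7, giving identity_verified, has_valid_id.
Round 4 fires rule 10, giving age_verified.
age_verified first appears in round 4.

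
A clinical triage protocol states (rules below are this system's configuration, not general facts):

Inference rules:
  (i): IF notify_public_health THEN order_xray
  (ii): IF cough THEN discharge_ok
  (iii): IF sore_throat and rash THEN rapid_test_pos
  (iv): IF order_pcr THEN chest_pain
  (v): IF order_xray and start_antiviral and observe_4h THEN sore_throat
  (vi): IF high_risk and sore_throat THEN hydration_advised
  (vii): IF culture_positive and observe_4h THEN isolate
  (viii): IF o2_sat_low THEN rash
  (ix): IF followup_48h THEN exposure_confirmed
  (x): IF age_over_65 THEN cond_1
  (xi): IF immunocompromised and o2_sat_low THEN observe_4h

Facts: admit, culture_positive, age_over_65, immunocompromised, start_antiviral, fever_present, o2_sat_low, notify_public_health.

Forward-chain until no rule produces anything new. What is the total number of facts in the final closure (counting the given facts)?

15

Round 1 fires (i), (viii), (x), (xi), giving order_xray, rash, cond_1, observe_4h.
Round 2 fires (v), (vii), giving sore_throat, isolate.
Round 3 fires (iii), giving rapid_test_pos.
Closure: {admit, age_over_65, cond_1, culture_positive, fever_present, immunocompromised, isolate, notify_public_health, o2_sat_low, observe_4h, order_xray, rapid_test_pos, rash, sore_throat, start_antiviral} — 15 facts.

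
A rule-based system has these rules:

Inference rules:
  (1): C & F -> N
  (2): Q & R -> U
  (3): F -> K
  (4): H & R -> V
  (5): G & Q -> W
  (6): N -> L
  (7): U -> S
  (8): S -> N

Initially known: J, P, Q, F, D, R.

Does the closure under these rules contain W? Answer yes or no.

no

Round 1 — (2), (3), derive U, K.
Round 2 — (7), derive S.
Round 3 — (8), derive N.
Round 4 — (6), derive L.
Fixed point reached. W is concluded only by (5); (5) needs G (never derived).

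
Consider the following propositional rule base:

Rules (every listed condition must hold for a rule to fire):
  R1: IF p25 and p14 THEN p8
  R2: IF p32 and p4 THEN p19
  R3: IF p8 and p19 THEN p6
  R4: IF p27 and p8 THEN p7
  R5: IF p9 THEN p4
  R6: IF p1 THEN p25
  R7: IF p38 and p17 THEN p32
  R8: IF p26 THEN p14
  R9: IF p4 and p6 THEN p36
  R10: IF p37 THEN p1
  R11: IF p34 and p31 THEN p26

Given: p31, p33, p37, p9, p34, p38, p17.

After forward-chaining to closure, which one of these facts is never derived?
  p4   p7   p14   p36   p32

p7

Round 1: R5 [IF p9 THEN p4]; R7 [IF p38 and p17 THEN p32]; R10 [IF p37 THEN p1]; R11 [IF p34 and p31 THEN p26]. New: p4, p32, p1, p26.
Round 2: R2 [IF p32 and p4 THEN p19]; R6 [IF p1 THEN p25]; R8 [IF p26 THEN p14]. New: p19, p25, p14.
Round 3: R1 [IF p25 and p14 THEN p8]. New: p8.
Round 4: R3 [IF p8 and p19 THEN p6]. New: p6.
Round 5: R9 [IF p4 and p6 THEN p36]. New: p36.
Derived: p36 (round 5), p32 (round 1), p4 (round 1), p14 (round 2). p7 never appears in any round.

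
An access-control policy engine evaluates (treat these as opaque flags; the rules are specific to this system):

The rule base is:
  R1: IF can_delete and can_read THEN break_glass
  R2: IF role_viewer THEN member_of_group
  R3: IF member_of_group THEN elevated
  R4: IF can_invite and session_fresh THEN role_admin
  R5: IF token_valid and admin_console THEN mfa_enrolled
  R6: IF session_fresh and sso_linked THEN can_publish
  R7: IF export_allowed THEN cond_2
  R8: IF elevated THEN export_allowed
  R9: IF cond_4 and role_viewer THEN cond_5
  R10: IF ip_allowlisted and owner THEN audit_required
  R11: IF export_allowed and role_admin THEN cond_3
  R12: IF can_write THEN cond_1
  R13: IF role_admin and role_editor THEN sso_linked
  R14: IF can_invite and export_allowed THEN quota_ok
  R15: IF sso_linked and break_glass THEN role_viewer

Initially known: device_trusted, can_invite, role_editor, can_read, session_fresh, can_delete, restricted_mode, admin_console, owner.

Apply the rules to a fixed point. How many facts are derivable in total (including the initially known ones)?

Round 1: R1 [IF can_delete and can_read THEN break_glass]; R4 [IF can_invite and session_fresh THEN role_admin]. New: break_glass, role_admin.
Round 2: R13 [IF role_admin and role_editor THEN sso_linked]. New: sso_linked.
Round 3: R6 [IF session_fresh and sso_linked THEN can_publish]; R15 [IF sso_linked and break_glass THEN role_viewer]. New: can_publish, role_viewer.
Round 4: R2 [IF role_viewer THEN member_of_group]. New: member_of_group.
Round 5: R3 [IF member_of_group THEN elevated]. New: elevated.
Round 6: R8 [IF elevated THEN export_allowed]. New: export_allowed.
Round 7: R7 [IF export_allowed THEN cond_2]; R11 [IF export_allowed and role_admin THEN cond_3]; R14 [IF can_invite and export_allowed THEN quota_ok]. New: cond_2, cond_3, quota_ok.
Closure: {admin_console, break_glass, can_delete, can_invite, can_publish, can_read, cond_2, cond_3, device_trusted, elevated, export_allowed, member_of_group, owner, quota_ok, restricted_mode, role_admin, role_editor, role_viewer, session_fresh, sso_linked} — 20 facts.

20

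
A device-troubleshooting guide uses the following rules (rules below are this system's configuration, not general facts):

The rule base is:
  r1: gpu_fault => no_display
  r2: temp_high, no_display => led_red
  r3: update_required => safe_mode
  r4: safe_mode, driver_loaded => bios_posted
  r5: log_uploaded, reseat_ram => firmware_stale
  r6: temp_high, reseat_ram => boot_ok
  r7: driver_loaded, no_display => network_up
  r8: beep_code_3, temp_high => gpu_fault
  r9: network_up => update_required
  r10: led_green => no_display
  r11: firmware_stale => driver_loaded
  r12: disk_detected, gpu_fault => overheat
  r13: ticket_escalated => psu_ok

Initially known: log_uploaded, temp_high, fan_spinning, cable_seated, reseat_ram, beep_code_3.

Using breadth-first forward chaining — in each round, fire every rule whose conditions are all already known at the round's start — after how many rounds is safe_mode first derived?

[1] r5 [log_uploaded, reseat_ram => firmware_stale]; r6 [temp_high, reseat_ram => boot_ok]; r8 [beep_code_3, temp_high => gpu_fault]. ⇒ new: firmware_stale, boot_ok, gpu_fault.
[2] r1 [gpu_fault => no_display]; r11 [firmware_stale => driver_loaded]. ⇒ new: no_display, driver_loaded.
[3] r2 [temp_high, no_display => led_red]; r7 [driver_loaded, no_display => network_up]. ⇒ new: led_red, network_up.
[4] r9 [network_up => update_required]. ⇒ new: update_required.
[5] r3 [update_required => safe_mode]. ⇒ new: safe_mode.
safe_mode first appears in round 5.

5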